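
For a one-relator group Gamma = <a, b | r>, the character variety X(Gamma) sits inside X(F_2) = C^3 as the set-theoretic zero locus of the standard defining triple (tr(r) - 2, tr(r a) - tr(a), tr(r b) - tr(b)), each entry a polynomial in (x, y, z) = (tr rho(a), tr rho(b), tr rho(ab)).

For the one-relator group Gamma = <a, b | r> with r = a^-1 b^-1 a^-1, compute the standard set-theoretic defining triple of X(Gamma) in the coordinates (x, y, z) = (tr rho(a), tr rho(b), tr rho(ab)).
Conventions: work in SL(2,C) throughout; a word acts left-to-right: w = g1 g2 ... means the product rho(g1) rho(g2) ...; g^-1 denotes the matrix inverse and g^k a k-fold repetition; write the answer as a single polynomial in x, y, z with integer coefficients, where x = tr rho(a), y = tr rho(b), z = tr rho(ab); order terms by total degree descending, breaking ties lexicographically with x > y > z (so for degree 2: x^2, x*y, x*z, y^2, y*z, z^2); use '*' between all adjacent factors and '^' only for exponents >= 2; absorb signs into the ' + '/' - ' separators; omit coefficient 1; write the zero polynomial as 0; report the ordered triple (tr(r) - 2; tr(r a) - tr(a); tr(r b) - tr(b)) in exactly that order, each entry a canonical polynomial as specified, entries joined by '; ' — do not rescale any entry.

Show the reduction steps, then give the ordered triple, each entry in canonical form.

tr(a^-1) = tr(a) = x
tr(a^-1 b) = tr(b) tr(a) - tr(b a) = x*y - z
and tr(a^-1 b^-1) = tr(a^-1) tr(b) - tr(a^-1 b) = z
tr(a^-1 b^-1 a^-1) = tr(a^-1 b^-1) tr(a) - tr(a^-1 b^-1 a) = x*z - y
next, tr(b a b) = tr(b) tr(a b) - tr(a)   [square of b] = y*z - x
next, tr(b a b a) = tr(b a) tr(b a) - tr(1)   [split at a repeated b] = z^2 - 2
next, tr(a b a^-1 b) = tr(b a b) tr(a) - tr(b a b a)   [inverse elimination on a] = x*y*z - x^2 - z^2 + 2
next, tr(b a^-1 b^-1 a) = tr(a b a^-1) tr(b) - tr(a b a^-1 b)   [inverse elimination on b] = -x*y*z + x^2 + y^2 + z^2 - 2
and tr(a^-1 b^-1 a^-1 b) = tr(b a^-1 b^-1) tr(a) - tr(b a^-1 b^-1 a)   [inverse elimination on a] = x*y*z - y^2 - z^2 + 2
assemble the triple (tr(r) - 2; tr(r a) - x; tr(r b) - y)

x*z - y - 2; -x + z; x*y*z - y^2 - z^2 - y + 2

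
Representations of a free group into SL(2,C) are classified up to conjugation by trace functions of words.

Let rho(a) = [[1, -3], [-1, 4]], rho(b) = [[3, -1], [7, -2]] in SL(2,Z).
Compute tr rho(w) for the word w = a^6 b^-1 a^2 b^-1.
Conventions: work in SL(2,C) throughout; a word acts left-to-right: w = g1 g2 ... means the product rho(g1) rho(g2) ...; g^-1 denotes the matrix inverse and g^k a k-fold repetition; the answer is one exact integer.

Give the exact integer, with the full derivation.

rho(a) = [[1, -3], [-1, 4]]
... * rho(a) = [[1, -3], [-1, 4]]  ->  [[4, -15], [-5, 19]]
... * rho(a) = [[1, -3], [-1, 4]]  ->  [[19, -72], [-24, 91]]
... * rho(a) = [[1, -3], [-1, 4]]  ->  [[91, -345], [-115, 436]]
... * rho(a) = [[1, -3], [-1, 4]]  ->  [[436, -1653], [-551, 2089]]
... * rho(a) = [[1, -3], [-1, 4]]  ->  [[2089, -7920], [-2640, 10009]]
... * rho(b^-1) = [[-2, 1], [-7, 3]]  ->  [[51262, -21671], [-64783, 27387]]
... * rho(a) = [[1, -3], [-1, 4]]  ->  [[72933, -240470], [-92170, 303897]]
... * rho(a) = [[1, -3], [-1, 4]]  ->  [[313403, -1180679], [-396067, 1492098]]
... * rho(b^-1) = [[-2, 1], [-7, 3]]  ->  [[7637947, -3228634], [-9652552, 4080227]]
tr = 7637947 + 4080227 = 11718174

11718174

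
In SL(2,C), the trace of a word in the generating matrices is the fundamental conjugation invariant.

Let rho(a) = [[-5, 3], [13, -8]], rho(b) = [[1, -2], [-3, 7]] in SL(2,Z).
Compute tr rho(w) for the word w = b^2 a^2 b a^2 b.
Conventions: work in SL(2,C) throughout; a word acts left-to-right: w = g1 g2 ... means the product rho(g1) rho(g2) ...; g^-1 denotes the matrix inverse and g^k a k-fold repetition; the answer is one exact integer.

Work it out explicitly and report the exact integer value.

rho(b) = [[1, -2], [-3, 7]]
... * rho(b) = [[1, -2], [-3, 7]]  ->  [[7, -16], [-24, 55]]
... * rho(a) = [[-5, 3], [13, -8]]  ->  [[-243, 149], [835, -512]]
... * rho(a) = [[-5, 3], [13, -8]]  ->  [[3152, -1921], [-10831, 6601]]
... * rho(b) = [[1, -2], [-3, 7]]  ->  [[8915, -19751], [-30634, 67869]]
... * rho(a) = [[-5, 3], [13, -8]]  ->  [[-301338, 184753], [1035467, -634854]]
... * rho(a) = [[-5, 3], [13, -8]]  ->  [[3908479, -2382038], [-13430437, 8185233]]
... * rho(b) = [[1, -2], [-3, 7]]  ->  [[11054593, -24491224], [-37986136, 84157505]]
tr = 11054593 + 84157505 = 95212098

95212098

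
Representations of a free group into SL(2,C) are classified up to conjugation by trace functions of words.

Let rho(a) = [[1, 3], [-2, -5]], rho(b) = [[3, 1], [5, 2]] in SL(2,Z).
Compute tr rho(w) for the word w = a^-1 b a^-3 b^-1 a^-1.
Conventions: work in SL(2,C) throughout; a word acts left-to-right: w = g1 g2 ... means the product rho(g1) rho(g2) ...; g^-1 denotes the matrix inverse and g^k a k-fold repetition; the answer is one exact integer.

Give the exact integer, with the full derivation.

rho(a^-1) = [[-5, -3], [2, 1]]
... * rho(b) = [[3, 1], [5, 2]]  ->  [[-30, -11], [11, 4]]
... * rho(a^-1) = [[-5, -3], [2, 1]]  ->  [[128, 79], [-47, -29]]
... * rho(a^-1) = [[-5, -3], [2, 1]]  ->  [[-482, -305], [177, 112]]
... * rho(a^-1) = [[-5, -3], [2, 1]]  ->  [[1800, 1141], [-661, -419]]
... * rho(b^-1) = [[2, -1], [-5, 3]]  ->  [[-2105, 1623], [773, -596]]
... * rho(a^-1) = [[-5, -3], [2, 1]]  ->  [[13771, 7938], [-5057, -2915]]
tr = 13771 + -2915 = 10856

10856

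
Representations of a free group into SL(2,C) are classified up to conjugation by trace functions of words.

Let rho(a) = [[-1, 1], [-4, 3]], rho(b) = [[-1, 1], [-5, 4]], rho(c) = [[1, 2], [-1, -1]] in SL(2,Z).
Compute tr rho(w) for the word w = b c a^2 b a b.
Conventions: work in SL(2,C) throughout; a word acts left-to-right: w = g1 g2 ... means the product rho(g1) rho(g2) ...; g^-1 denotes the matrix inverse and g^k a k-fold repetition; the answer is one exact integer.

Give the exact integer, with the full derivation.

rho(b) = [[-1, 1], [-5, 4]]
... * rho(c) = [[1, 2], [-1, -1]]  ->  [[-2, -3], [-9, -14]]
... * rho(a) = [[-1, 1], [-4, 3]]  ->  [[14, -11], [65, -51]]
... * rho(a) = [[-1, 1], [-4, 3]]  ->  [[30, -19], [139, -88]]
... * rho(b) = [[-1, 1], [-5, 4]]  ->  [[65, -46], [301, -213]]
... * rho(a) = [[-1, 1], [-4, 3]]  ->  [[119, -73], [551, -338]]
... * rho(b) = [[-1, 1], [-5, 4]]  ->  [[246, -173], [1139, -801]]
tr = 246 + -801 = -555

-555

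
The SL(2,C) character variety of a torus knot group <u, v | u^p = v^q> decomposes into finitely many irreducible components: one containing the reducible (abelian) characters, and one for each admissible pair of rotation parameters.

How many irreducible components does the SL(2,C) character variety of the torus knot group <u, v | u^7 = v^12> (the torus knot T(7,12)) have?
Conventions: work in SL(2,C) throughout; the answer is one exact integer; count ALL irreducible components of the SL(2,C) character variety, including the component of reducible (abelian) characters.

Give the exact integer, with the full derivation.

34

Gamma = < u, v | u^7 = v^12 > (torus knot T(7,12)); the central element u^7 = v^12 acts as +I or -I in any irreducible SL(2,C) representation.
This locks tr(u) to 2*cos(pi*alpha/7), alpha in 1..6, and tr(v) to 2*cos(pi*beta/12), beta in 1..11, on each component of irreducible characters.
u^7 = (-1)^alpha I and v^12 = (-1)^beta I must agree, so alpha and beta have equal parity.
Counting: 3 odd alphas x 6 odd betas + 3 even alphas x 5 even betas = 18 + 15 = 33.
That is 33 components of irreducible characters, and with the reducible (abelian) component the total is 34.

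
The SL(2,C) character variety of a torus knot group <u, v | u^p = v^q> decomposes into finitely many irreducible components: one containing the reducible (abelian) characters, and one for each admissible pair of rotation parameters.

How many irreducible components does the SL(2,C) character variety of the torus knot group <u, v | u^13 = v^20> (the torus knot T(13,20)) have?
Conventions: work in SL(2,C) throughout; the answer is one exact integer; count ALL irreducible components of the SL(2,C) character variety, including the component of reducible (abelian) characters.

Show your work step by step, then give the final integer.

115

For T(13,20): irreducibility forces the central element u^13 = v^20 to one of +I, -I.
This locks tr(u) to 2*cos(pi*alpha/13), alpha in 1..12, and tr(v) to 2*cos(pi*beta/20), beta in 1..19, on each component of irreducible characters.
The two central values (-1)^alpha I and (-1)^beta I must be the same matrix, so alpha and beta share a parity.
Enumerate parity-matched pairs: 6*10 odd-odd plus 6*9 even-even gives 114.
components with irreducible characters: 114; plus the single component of reducible (abelian) characters: total 115.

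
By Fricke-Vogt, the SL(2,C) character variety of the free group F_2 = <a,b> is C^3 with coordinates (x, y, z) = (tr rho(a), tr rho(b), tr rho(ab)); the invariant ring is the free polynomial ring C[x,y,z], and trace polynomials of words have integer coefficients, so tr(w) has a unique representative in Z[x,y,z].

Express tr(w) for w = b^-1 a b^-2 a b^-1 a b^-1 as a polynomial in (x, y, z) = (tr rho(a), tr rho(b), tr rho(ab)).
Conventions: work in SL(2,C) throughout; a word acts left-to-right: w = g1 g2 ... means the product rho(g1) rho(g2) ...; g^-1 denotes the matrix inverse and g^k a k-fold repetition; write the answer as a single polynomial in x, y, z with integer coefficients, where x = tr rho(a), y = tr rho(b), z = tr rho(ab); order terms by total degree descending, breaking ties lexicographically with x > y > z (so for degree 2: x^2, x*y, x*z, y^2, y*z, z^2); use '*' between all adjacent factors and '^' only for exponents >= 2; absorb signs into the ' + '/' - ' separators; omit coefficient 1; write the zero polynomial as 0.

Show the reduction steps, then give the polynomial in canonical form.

x^3*y^5 - 3*x^2*y^4*z - 2*x^3*y^3 + 3*x*y^3*z^2 + 4*x^2*y^2*z - y^2*z^3 + x^3*y - x*y^3 - 2*x*y*z^2 - x^2*z + y^2*z + z

so tr(a^2) = tr(a)*tr(a) - tr(1)  (reduce the a square) = x^2 - 2
so tr(a^3) = tr(a)*tr(a^2) - tr(a)  (reduce the a square) = x^3 - 3*x
reduce: tr(b a^2) = tr(a)*tr(b a) - tr(b)  (reduce the a square) = x*z - y
tr(a^3 b) = tr(a)*tr(b a^2) - tr(b a)  (reduce the a square) = x^2*z - x*y - z
so tr(a b^-1 a^2) = tr(a^3)*tr(b) - tr(a^3 b)  (eliminate b^-1) = x^3*y - x^2*z - 2*x*y + z
reduce: tr(b a b a) = tr(b a)*tr(b a) - tr(1)  (split on b) = z^2 - 2
tr(b a b) = tr(b)*tr(a b) - tr(a)  (reduce the b square) = y*z - x
so tr(a^2 b a b) = tr(a)*tr(b a b a) - tr(b a b)  (reduce the a square) = x*z^2 - y*z - x
so tr(a b^-1 a^2 b) = tr(a^2 b a)*tr(b) - tr(a^2 b a b)  (eliminate b^-1) = x^2*y*z - x*y^2 - x*z^2 + x
reduce: tr(a b^-1 a b^-1 a) = tr(a b^-1 a^2)*tr(b) - tr(a b^-1 a^2 b)  (eliminate b^-1) = x^3*y^2 - 2*x^2*y*z - x*y^2 + x*z^2 + y*z - x
so tr(a b a b a b) = tr(b a)*tr(b a b a) - tr(b^-1 a^-1)  (split on b) = z^3 - 3*z
tr(a b a b^-1 a b) = tr(a b a b a)*tr(b) - tr(a b a b a b)  (eliminate b^-1) = x*y*z^2 - y^2*z - z^3 - x*y + 3*z
tr(a b^-1 a b^-1 a b) = tr(a b a b^-1 a)*tr(b) - tr(a b a b^-1 a b)  (eliminate b^-1) = x^2*y^2*z - x*y^3 - 2*x*y*z^2 + y^2*z + z^3 + 2*x*y - 3*z
reduce: tr(b^-1 a b^-1 a b^-1 a) = tr(a b^-1 a b^-1 a)*tr(b) - tr(a b^-1 a b^-1 a b)  (eliminate b^-1) = x^3*y^3 - 3*x^2*y^2*z + 3*x*y*z^2 - z^3 - 3*x*y + 3*z
tr(b^-1 a b^-2 a b^-1 a) = tr(b^-1 a b^-1 a b^-1 a)*tr(b) - tr(b^-1 a b^-1 a b^-1 a b)  (eliminate b^-1) = x^3*y^4 - 3*x^2*y^3*z - x^3*y^2 + 3*x*y^2*z^2 + 2*x^2*y*z - y*z^3 - 2*x*y^2 - x*z^2 + 2*y*z + x
tr(a^2 b^-2 a) = tr(b^-1 a^3)*tr(b) - tr(b^-1 a^3 b)  (eliminate b^-1) = x^3*y^2 - x^2*y*z - x^3 - 2*x*y^2 + y*z + 3*x
reduce: tr(a b a^2 b^-1) = tr(a b a^2)*tr(b) - tr(a b a^2 b)  (eliminate b^-1) = x^2*y*z - x*y^2 - x*z^2 + x
tr(a^2 b^-2 a b) = tr(a b a^2 b^-1)*tr(b) - tr(a b a^2)  (eliminate b^-1) = x^2*y^2*z - x*y^3 - x*y*z^2 - x^2*z + 2*x*y + z
so tr(a b^-2 a b^-1 a) = tr(a^2 b^-2 a)*tr(b) - tr(a^2 b^-2 a b)  (eliminate b^-1) = x^3*y^3 - 2*x^2*y^2*z - x^3*y - x*y^3 + x*y*z^2 + x^2*z + y^2*z + x*y - z
reduce: tr(b^-1 a b^-2 a b^-1 a b^-1) = tr(b^-1 a b^-2 a b^-1 a)*tr(b) - tr(b^-1 a b^-2 a b^-1 a b)  (eliminate b^-1) = x^3*y^5 - 3*x^2*y^4*z - 2*x^3*y^3 + 3*x*y^3*z^2 + 4*x^2*y^2*z - y^2*z^3 + x^3*y - x*y^3 - 2*x*y*z^2 - x^2*z + y^2*z + z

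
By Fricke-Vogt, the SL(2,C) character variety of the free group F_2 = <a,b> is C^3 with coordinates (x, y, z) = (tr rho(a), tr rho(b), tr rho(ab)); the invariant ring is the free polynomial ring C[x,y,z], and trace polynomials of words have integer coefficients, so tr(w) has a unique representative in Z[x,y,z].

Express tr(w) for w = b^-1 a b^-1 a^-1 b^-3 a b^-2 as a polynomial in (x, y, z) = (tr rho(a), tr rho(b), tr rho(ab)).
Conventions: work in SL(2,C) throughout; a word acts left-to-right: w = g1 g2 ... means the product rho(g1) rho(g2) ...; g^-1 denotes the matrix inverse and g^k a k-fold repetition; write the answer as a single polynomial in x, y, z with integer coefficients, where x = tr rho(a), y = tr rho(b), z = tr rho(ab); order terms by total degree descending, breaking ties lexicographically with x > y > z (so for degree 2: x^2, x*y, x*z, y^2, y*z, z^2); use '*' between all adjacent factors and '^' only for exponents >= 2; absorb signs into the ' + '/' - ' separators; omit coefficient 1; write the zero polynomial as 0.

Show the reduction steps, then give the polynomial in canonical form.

x^2*y^6*z - x^3*y^5 - 2*x*y^5*z^2 - 2*x^2*y^4*z + y^4*z^3 + 3*x^3*y^3 + x*y^5 + 5*x*y^3*z^2 - y^4*z - 2*y^2*z^3 - 2*x^3*y - 4*x*y^3 - 3*x*y*z^2 + x^2*z + 3*y^2*z + z^3 + 4*x*y - 3*z

apply: trace(a b^-1) = trace(a) trace(b) - trace(a b)  (eliminate b^-1) = x*y - z
trace(b^-1 a b^-1) = trace(a b^-1) trace(b) - trace(a)  (eliminate b^-1) = x*y^2 - y*z - x
use: trace(b^-1 a b^-2) = trace(b^-1 a b^-1) trace(b) - trace(b^-1 a)  (eliminate b^-1) = x*y^3 - y^2*z - 2*x*y + z
trace(b^-3 a b^-1) = trace(b^-1 a b^-2) trace(b) - trace(b^-1 a b^-1)  (eliminate b^-1) = x*y^4 - y^3*z - 3*x*y^2 + 2*y*z + x
trace(b^-2 a b^-3) = trace(b^-3 a b^-1) trace(b) - trace(b^-3 a)  (eliminate b^-1) = x*y^5 - y^4*z - 4*x*y^3 + 3*y^2*z + 3*x*y - z
trace(b^-3 a b^-3) = trace(b^-2 a b^-3) trace(b) - trace(b^-2 a b^-2)  (eliminate b^-1) = x*y^6 - y^5*z - 5*x*y^4 + 4*y^3*z + 6*x*y^2 - 3*y*z - x
trace(a^2 b) = trace(a) trace(b a) - trace(b)  (reduce the a square) = x*z - y
use: trace(a^2) = trace(a) trace(a) - trace(1)  (reduce the a square) = x^2 - 2
trace(b a^2 b) = trace(b) trace(a^2 b) - trace(a^2)  (reduce the b square) = x*y*z - x^2 - y^2 + 2
trace(b a b a) = trace(a b) trace(a b) - trace(1)  (split on a) = z^2 - 2
trace(b a b) = trace(b) trace(a b) - trace(a)  (reduce the b square) = y*z - x
trace(b a^2 b a) = trace(a) trace(b a b a) - trace(b a b)  (reduce the a square) = x*z^2 - y*z - x
trace(a b a^-1 b a) = trace(b a^2 b) trace(a) - trace(b a^2 b a)  (eliminate a^-1) = x^2*y*z - x^3 - x*y^2 - x*z^2 + y*z + 3*x
trace(b a b a b) = trace(b) trace(a b a b) - trace(a b a)  (reduce the b square) = y*z^2 - x*z - y
apply: trace(b a b a b a) = trace(a b a b) trace(a b) - trace(b a)  (split on a) = z^3 - 3*z
use: trace(a b a^-1 b a b) = trace(b a b a b) trace(a) - trace(b a b a b a)  (eliminate a^-1) = x*y*z^2 - x^2*z - z^3 - x*y + 3*z
apply: trace(a b a^-1 b a b^-1) = trace(a b a^-1 b a) trace(b) - trace(a b a^-1 b a b)  (eliminate b^-1) = x^2*y^2*z - x^3*y - x*y^3 - 2*x*y*z^2 + x^2*z + y^2*z + z^3 + 4*x*y - 3*z
trace(a b^-2 a b a^-1 b) = trace(a b a^-1 b a b^-1) trace(b) - trace(a b a^-1 b a)  (eliminate b^-1) = x^2*y^3*z - x^3*y^2 - x*y^4 - 2*x*y^2*z^2 + y^3*z + y*z^3 + x^3 + 5*x*y^2 + x*z^2 - 4*y*z - 3*x
trace(b^-2 a b a^-1 b^-1 a) = trace(a b^-2 a b a^-1) trace(b) - trace(a b^-2 a b a^-1 b)  (eliminate b^-1) = -x^2*y^3*z + x^3*y^2 + x*y^4 + 2*x*y^2*z^2 - y^3*z - y*z^3 - x^3 - 4*x*y^2 - x*z^2 + 3*y*z + 3*x
use: trace(a b a^-1 b^-1 a) = trace(a^2 b a^-1) trace(b) - trace(a^2 b a^-1 b)  (eliminate b^-1) = -x^2*y*z + x^3 + x*y^2 + x*z^2 - 3*x
trace(a b a^-1 b^-1 a b) = trace(a b a b a^-1) trace(b) - trace(a b a b a^-1 b)  (eliminate b^-1) = -x*y*z^2 + x^2*z + y^2*z + z^3 - 3*z
trace(b^-1 a b a^-1 b^-1 a) = trace(a b a^-1 b^-1 a) trace(b) - trace(a b a^-1 b^-1 a b)  (eliminate b^-1) = -x^2*y^2*z + x^3*y + x*y^3 + 2*x*y*z^2 - x^2*z - y^2*z - z^3 - 3*x*y + 3*z
trace(a b^-3 a b a^-1 b^-1) = trace(b^-2 a b a^-1 b^-1 a) trace(b) - trace(b^-2 a b a^-1 b^-1 a b)  (eliminate b^-1) = -x^2*y^4*z + x^3*y^3 + x*y^5 + 2*x*y^3*z^2 + x^2*y^2*z - y^4*z - y^2*z^3 - 2*x^3*y - 5*x*y^3 - 3*x*y*z^2 + x^2*z + 4*y^2*z + z^3 + 6*x*y - 3*z
apply: trace(b^-2 a b^-3 a b a^-1) = trace(a b^-3 a b a^-1 b^-1) trace(b) - trace(a b^-3 a b a^-1)  (eliminate b^-1) = -x^2*y^5*z + x^3*y^4 + x*y^6 + 2*x*y^4*z^2 + x^2*y^3*z - y^5*z - y^3*z^3 - 2*x^3*y^2 - 5*x*y^4 - 3*x*y^2*z^2 + x^2*y*z + 4*y^3*z + y*z^3 + 5*x*y^2 - 2*y*z + x
apply: trace(a^-1 b^-3 a b^-3 a b) = trace(b^-2 a b^-3 a b a^-1) trace(b) - trace(b^-2 a b^-3 a b a^-1 b)  (eliminate b^-1) = -x^2*y^6*z + x^3*y^5 + x*y^7 + 2*x*y^5*z^2 + 2*x^2*y^4*z - y^6*z - y^4*z^3 - 3*x^3*y^3 - 6*x*y^5 - 5*x*y^3*z^2 + 5*y^4*z + 2*y^2*z^3 + 2*x^3*y + 10*x*y^3 + 3*x*y*z^2 - x^2*z - 6*y^2*z - z^3 - 5*x*y + 3*z
use: trace(b^-1 a b^-1 a^-1 b^-3 a b^-2) = trace(a^-1 b^-3 a b^-3 a) trace(b) - trace(a^-1 b^-3 a b^-3 a b)  (eliminate b^-1) = x^2*y^6*z - x^3*y^5 - 2*x*y^5*z^2 - 2*x^2*y^4*z + y^4*z^3 + 3*x^3*y^3 + x*y^5 + 5*x*y^3*z^2 - y^4*z - 2*y^2*z^3 - 2*x^3*y - 4*x*y^3 - 3*x*y*z^2 + x^2*z + 3*y^2*z + z^3 + 4*x*y - 3*z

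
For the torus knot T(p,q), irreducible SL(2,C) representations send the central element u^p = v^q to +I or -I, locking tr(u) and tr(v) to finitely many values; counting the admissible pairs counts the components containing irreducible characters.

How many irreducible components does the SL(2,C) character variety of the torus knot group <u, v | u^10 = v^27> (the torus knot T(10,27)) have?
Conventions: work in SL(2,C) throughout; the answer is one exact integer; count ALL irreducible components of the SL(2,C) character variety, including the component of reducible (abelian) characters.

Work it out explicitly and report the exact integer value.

118

Gamma = < u, v | u^10 = v^27 > (torus knot T(10,27)); the central element u^10 = v^27 acts as +I or -I in any irreducible SL(2,C) representation.
On an irreducible component, tr(u) is locked at 2*cos(pi*alpha/10) for some alpha in 1..9, and tr(v) at 2*cos(pi*beta/27) for some beta in 1..26.
The two central values (-1)^alpha I and (-1)^beta I must be the same matrix, so alpha and beta share a parity.
Enumerate parity-matched pairs: 5*13 odd-odd plus 4*13 even-even gives 117.
components with irreducible characters: 117; plus the single component of reducible (abelian) characters: total 118.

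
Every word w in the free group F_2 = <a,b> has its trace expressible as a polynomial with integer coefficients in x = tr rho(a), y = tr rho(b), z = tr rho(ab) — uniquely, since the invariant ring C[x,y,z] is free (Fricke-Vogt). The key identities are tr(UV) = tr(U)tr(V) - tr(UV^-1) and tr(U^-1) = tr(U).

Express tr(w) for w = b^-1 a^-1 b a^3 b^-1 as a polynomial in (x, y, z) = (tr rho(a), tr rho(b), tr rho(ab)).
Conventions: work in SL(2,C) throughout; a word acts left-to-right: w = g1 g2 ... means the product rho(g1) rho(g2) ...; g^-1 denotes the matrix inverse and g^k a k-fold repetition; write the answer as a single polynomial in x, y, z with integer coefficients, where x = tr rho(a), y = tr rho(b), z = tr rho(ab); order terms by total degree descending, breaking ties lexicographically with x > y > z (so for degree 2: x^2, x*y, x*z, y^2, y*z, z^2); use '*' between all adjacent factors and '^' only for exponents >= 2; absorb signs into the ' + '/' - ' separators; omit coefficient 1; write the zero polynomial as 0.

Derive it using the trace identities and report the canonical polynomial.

trace(b a^2) = trace(a) * trace(b a) - trace(b)   [square of a] = x*z - y
next, trace(a^2) = trace(a) * trace(a) - trace(1)   [square of a] = x^2 - 2
next, trace(a b^2 a) = trace(b) * trace(a^2 b) - trace(a^2)   [square of b] = x*y*z - x^2 - y^2 + 2
trace(a b^2) = trace(b) * trace(a b) - trace(a)   [square of b] = y*z - x
and trace(b a^3 b) = trace(a) * trace(a b^2 a) - trace(a b^2)   [square of a] = x^2*y*z - x^3 - x*y^2 - y*z + 3*x
trace(b a b a) = trace(a b) * trace(a b) - trace(1)   [split at a repeated a] = z^2 - 2
trace(a b a b a) = trace(a) * trace(b a b a) - trace(b a b)   [square of a] = x*z^2 - y*z - x
trace(b a^3 b a) = trace(a) * trace(a b a b a) - trace(a b a b)   [square of a] = x^2*z^2 - x*y*z - x^2 - z^2 + 2
and trace(a^-1 b a^3 b) = trace(b a^3 b) * trace(a) - trace(b a^3 b a)   [inverse elimination on a] = x^3*y*z - x^4 - x^2*y^2 - x^2*z^2 + 4*x^2 + z^2 - 2
trace(a^-1 b a^3 b^-1) = trace(a^-1 b a^3) * trace(b) - trace(a^-1 b a^3 b)   [inverse elimination on b] = -x^3*y*z + x^4 + x^2*y^2 + x^2*z^2 + x*y*z - 4*x^2 - y^2 - z^2 + 2
trace(b^-1 a^-1 b a^3 b^-1) = trace(a^-1 b a^3 b^-1) * trace(b) - trace(a^-1 b a^3)   [inverse elimination on b] = -x^3*y^2*z + x^4*y + x^2*y^3 + x^2*y*z^2 + x*y^2*z - 4*x^2*y - y^3 - y*z^2 - x*z + 3*y

-x^3*y^2*z + x^4*y + x^2*y^3 + x^2*y*z^2 + x*y^2*z - 4*x^2*y - y^3 - y*z^2 - x*z + 3*y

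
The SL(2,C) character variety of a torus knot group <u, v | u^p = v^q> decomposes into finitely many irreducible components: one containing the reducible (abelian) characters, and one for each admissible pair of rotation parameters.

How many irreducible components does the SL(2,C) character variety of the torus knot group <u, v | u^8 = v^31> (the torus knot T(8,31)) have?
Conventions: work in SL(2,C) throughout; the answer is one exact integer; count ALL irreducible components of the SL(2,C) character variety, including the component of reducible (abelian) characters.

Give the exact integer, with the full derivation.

In the torus knot group T(8,31), u^8 = v^31 is central, so an irreducible representation sends it to +I or -I (Schur).
This locks tr(u) to 2*cos(pi*alpha/8), alpha in 1..7, and tr(v) to 2*cos(pi*beta/31), beta in 1..30, on each component of irreducible characters.
Consistency of u^8 = (-1)^alpha I with v^31 = (-1)^beta I forces alpha = beta (mod 2).
count pairs: odd alpha (4 choices) x odd beta (15), plus even alpha (3) x even beta (15): 4*15 + 3*15 = 105.
components with irreducible characters: 105; plus the single component of reducible (abelian) characters: total 106.

106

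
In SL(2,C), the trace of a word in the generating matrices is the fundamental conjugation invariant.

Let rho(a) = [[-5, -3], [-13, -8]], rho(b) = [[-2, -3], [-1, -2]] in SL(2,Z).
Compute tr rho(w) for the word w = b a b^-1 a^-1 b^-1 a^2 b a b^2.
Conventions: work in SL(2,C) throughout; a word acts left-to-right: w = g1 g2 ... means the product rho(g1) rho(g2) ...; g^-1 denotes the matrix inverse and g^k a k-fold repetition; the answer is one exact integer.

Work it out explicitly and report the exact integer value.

1085855198

rho(b) = [[-2, -3], [-1, -2]]
... * rho(a) = [[-5, -3], [-13, -8]]  ->  [[49, 30], [31, 19]]
... * rho(b^-1) = [[-2, 3], [1, -2]]  ->  [[-68, 87], [-43, 55]]
... * rho(a^-1) = [[-8, 3], [13, -5]]  ->  [[1675, -639], [1059, -404]]
... * rho(b^-1) = [[-2, 3], [1, -2]]  ->  [[-3989, 6303], [-2522, 3985]]
... * rho(a) = [[-5, -3], [-13, -8]]  ->  [[-61994, -38457], [-39195, -24314]]
... * rho(a) = [[-5, -3], [-13, -8]]  ->  [[809911, 493638], [512057, 312097]]
... * rho(b) = [[-2, -3], [-1, -2]]  ->  [[-2113460, -3417009], [-1336211, -2160365]]
... * rho(a) = [[-5, -3], [-13, -8]]  ->  [[54988417, 33676452], [34765800, 21291553]]
... * rho(b) = [[-2, -3], [-1, -2]]  ->  [[-143653286, -232318155], [-90823153, -146880506]]
... * rho(b) = [[-2, -3], [-1, -2]]  ->  [[519624727, 895596168], [328526812, 566230471]]
tr = 519624727 + 566230471 = 1085855198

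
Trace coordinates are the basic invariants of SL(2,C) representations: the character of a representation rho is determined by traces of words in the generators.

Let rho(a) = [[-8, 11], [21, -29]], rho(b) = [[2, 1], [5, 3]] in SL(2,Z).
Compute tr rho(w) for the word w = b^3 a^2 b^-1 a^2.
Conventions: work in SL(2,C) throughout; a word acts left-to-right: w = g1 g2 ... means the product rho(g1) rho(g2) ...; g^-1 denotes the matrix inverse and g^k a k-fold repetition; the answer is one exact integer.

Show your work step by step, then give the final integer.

99419134

rho(b) = [[2, 1], [5, 3]]
... * rho(b) = [[2, 1], [5, 3]]  ->  [[9, 5], [25, 14]]
... * rho(b) = [[2, 1], [5, 3]]  ->  [[43, 24], [120, 67]]
... * rho(a) = [[-8, 11], [21, -29]]  ->  [[160, -223], [447, -623]]
... * rho(a) = [[-8, 11], [21, -29]]  ->  [[-5963, 8227], [-16659, 22984]]
... * rho(b^-1) = [[3, -1], [-5, 2]]  ->  [[-59024, 22417], [-164897, 62627]]
... * rho(a) = [[-8, 11], [21, -29]]  ->  [[942949, -1299357], [2634343, -3630050]]
... * rho(a) = [[-8, 11], [21, -29]]  ->  [[-34830089, 48053792], [-97305794, 134249223]]
tr = -34830089 + 134249223 = 99419134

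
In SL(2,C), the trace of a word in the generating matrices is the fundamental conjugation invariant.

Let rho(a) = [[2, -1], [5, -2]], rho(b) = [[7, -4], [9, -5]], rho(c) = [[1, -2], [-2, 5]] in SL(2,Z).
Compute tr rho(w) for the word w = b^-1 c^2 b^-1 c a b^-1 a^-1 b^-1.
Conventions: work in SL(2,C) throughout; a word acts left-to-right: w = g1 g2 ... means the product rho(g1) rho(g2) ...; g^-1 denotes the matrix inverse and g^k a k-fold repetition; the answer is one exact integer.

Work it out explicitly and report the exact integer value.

rho(b^-1) = [[-5, 4], [-9, 7]]
... * rho(c) = [[1, -2], [-2, 5]]  ->  [[-13, 30], [-23, 53]]
... * rho(c) = [[1, -2], [-2, 5]]  ->  [[-73, 176], [-129, 311]]
... * rho(b^-1) = [[-5, 4], [-9, 7]]  ->  [[-1219, 940], [-2154, 1661]]
... * rho(c) = [[1, -2], [-2, 5]]  ->  [[-3099, 7138], [-5476, 12613]]
... * rho(a) = [[2, -1], [5, -2]]  ->  [[29492, -11177], [52113, -19750]]
... * rho(b^-1) = [[-5, 4], [-9, 7]]  ->  [[-46867, 39729], [-82815, 70202]]
... * rho(a^-1) = [[-2, 1], [-5, 2]]  ->  [[-104911, 32591], [-185380, 57589]]
... * rho(b^-1) = [[-5, 4], [-9, 7]]  ->  [[231236, -191507], [408599, -338397]]
tr = 231236 + -338397 = -107161

-107161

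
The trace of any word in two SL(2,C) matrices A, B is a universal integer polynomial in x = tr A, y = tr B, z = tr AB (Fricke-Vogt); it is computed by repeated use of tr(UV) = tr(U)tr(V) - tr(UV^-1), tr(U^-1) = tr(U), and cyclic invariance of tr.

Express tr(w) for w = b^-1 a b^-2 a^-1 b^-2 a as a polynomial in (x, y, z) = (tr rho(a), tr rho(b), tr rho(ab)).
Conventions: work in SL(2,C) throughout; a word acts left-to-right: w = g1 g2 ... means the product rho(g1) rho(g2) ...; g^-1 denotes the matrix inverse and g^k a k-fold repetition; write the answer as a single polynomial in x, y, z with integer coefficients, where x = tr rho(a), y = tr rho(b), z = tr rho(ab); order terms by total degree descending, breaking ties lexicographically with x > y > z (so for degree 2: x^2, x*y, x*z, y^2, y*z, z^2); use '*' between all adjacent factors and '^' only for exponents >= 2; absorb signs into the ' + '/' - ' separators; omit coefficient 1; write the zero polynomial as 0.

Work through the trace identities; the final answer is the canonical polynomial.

x^2*y^4*z - x^3*y^3 - 2*x*y^3*z^2 + x^2*y^2*z + y^2*z^3 - y^2*z + 3*x*y - z

so tr(a^2) = tr(a) tr(a) - tr(1) = x^2 - 2
so tr(a^2 b) = tr(a) tr(b a) - tr(b) = x*z - y
tr(b^-1 a^2) = tr(a^2) tr(b) - tr(a^2 b) = x^2*y - x*z - y
tr(b^-1 a^2 b^-1) = tr(b^-1 a^2) tr(b) - tr(b^-1 a^2 b) = x^2*y^2 - x*y*z - x^2 - y^2 + 2
tr(a^3) = tr(a) tr(a^2) - tr(a) = x^3 - 3*x
so tr(a^3 b) = tr(a) tr(b a^2) - tr(b a) = x^2*z - x*y - z
so tr(a^2 b^-1 a) = tr(a^3) tr(b) - tr(a^3 b) = x^3*y - x^2*z - 2*x*y + z
tr(b a b a) = tr(b a) tr(b a) - tr(1)   [split at repeated b] = z^2 - 2
reduce: tr(b a b) = tr(b) tr(a b) - tr(a) = y*z - x
tr(a b a^2 b) = tr(a) tr(b a b a) - tr(b a b) = x*z^2 - y*z - x
tr(a^2 b^-1 a b) = tr(a b a^2) tr(b) - tr(a b a^2 b) = x^2*y*z - x*y^2 - x*z^2 + x
so tr(b^-1 a^2 b^-1 a) = tr(a^2 b^-1 a) tr(b) - tr(a^2 b^-1 a b) = x^3*y^2 - 2*x^2*y*z - x*y^2 + x*z^2 + y*z - x
tr(b^-1 a^-1 b^-1 a^2) = tr(b^-1 a^2 b^-1) tr(a) - tr(b^-1 a^2 b^-1 a) = x^2*y*z - x^3 - x*z^2 - y*z + 3*x
tr(b^-1 a) = tr(a) tr(b) - tr(a b) = x*y - z
tr(a b^-2 a^-1 b^-1 a) = tr(b^-1 a^-1 b^-1 a^2) tr(b) - tr(b^-1 a^-1 b^-1 a^2 b) = x^2*y^2*z - x^3*y - x*y*z^2 - y^2*z + 2*x*y + z
tr(a b a b a b) = tr(a b) tr(a b a b) - tr(a^-1 b^-1)   [split at repeated a] = z^3 - 3*z
tr(b a b a b^-1 a) = tr(a b a b a) tr(b) - tr(a b a b a b) = x*y*z^2 - y^2*z - z^3 - x*y + 3*z
reduce: tr(a^-1 b a b a b^-1) = tr(b a b a b^-1) tr(a) - tr(b a b a b^-1 a) = -x*y*z^2 + x^2*z + y^2*z + z^3 - 3*z
tr(a b a b^-2 a^-1 b) = tr(a^-1 b a b a b^-1) tr(b) - tr(a^-1 b a b a) = -x*y^2*z^2 + x^2*y*z + y^3*z + y*z^3 - 4*y*z + x
tr(a b^-2 a^-1 b^-1 a b) = tr(a b a b^-2 a^-1) tr(b) - tr(a b a b^-2 a^-1 b) = x*y^2*z^2 - x^2*y*z - y^3*z - y*z^3 + x*y^2 + 3*y*z - x
tr(b^-1 a b^-1 a b^-2 a^-1) = tr(a b^-2 a^-1 b^-1 a) tr(b) - tr(a b^-2 a^-1 b^-1 a b) = x^2*y^3*z - x^3*y^2 - 2*x*y^2*z^2 + x^2*y*z + y*z^3 + x*y^2 - 2*y*z + x
tr(a b^-2) = tr(b^-1 a) tr(b) - tr(b^-1 a b) = x*y^2 - y*z - x
tr(b^-1 a b^-2) = tr(a b^-2) tr(b) - tr(a b^-1) = x*y^3 - y^2*z - 2*x*y + z
tr(b^-1 a b^-2 a^-1 b^-2 a) = tr(b^-1 a b^-1 a b^-2 a^-1) tr(b) - tr(b^-1 a b^-1 a b^-2 a^-1 b) = x^2*y^4*z - x^3*y^3 - 2*x*y^3*z^2 + x^2*y^2*z + y^2*z^3 - y^2*z + 3*x*y - z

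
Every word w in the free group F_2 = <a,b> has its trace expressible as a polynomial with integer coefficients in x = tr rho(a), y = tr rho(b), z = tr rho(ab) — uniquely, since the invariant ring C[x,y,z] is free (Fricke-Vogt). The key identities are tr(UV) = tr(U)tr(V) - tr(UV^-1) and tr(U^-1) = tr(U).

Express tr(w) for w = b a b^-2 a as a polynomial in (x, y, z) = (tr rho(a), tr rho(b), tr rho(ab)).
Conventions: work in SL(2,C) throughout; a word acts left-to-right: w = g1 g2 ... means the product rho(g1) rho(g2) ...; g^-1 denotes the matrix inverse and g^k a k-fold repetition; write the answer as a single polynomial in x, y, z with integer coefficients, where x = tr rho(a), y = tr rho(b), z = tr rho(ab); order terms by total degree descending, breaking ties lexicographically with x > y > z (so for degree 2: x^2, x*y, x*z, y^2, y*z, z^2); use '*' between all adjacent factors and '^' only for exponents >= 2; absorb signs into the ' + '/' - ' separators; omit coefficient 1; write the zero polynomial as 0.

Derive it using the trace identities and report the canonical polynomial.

x*y^2*z - y^3 - y*z^2 - x*z + 3*y

trace(a b a) = trace(a) * trace(b a) - trace(b)  (reduce the a square) = x*z - y
next, trace(a b a b) = trace(a b) * trace(a b) - trace(1)  (split on a) = z^2 - 2
trace(b^-1 a b a) = trace(a b a) * trace(b) - trace(a b a b)  (eliminate b^-1) = x*y*z - y^2 - z^2 + 2
trace(b a b^-2 a) = trace(b^-1 a b a) * trace(b) - trace(b^-1 a b a b)  (eliminate b^-1) = x*y^2*z - y^3 - y*z^2 - x*z + 3*y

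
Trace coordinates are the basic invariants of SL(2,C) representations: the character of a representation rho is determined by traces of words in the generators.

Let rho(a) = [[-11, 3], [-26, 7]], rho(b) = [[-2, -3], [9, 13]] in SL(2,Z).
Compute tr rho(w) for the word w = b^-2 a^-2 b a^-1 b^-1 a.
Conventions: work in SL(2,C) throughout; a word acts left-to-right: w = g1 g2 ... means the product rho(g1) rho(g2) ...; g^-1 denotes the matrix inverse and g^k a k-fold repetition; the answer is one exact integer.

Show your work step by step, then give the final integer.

rho(b^-1) = [[13, 3], [-9, -2]]
... * rho(b^-1) = [[13, 3], [-9, -2]]  ->  [[142, 33], [-99, -23]]
... * rho(a^-1) = [[7, -3], [26, -11]]  ->  [[1852, -789], [-1291, 550]]
... * rho(a^-1) = [[7, -3], [26, -11]]  ->  [[-7550, 3123], [5263, -2177]]
... * rho(b) = [[-2, -3], [9, 13]]  ->  [[43207, 63249], [-30119, -44090]]
... * rho(a^-1) = [[7, -3], [26, -11]]  ->  [[1946923, -825360], [-1357173, 575347]]
... * rho(b^-1) = [[13, 3], [-9, -2]]  ->  [[32738239, 7491489], [-22821372, -5222213]]
... * rho(a) = [[-11, 3], [-26, 7]]  ->  [[-554899343, 150655140], [386812630, -105019607]]
tr = -554899343 + -105019607 = -659918950

-659918950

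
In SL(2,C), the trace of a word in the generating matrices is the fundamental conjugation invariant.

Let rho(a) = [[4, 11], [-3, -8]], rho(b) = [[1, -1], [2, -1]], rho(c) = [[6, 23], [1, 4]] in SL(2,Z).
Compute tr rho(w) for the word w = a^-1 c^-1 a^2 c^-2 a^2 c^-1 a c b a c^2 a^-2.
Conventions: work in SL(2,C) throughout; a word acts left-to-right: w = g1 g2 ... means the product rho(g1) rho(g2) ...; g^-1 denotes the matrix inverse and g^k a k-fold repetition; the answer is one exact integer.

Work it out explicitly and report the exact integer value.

15639826406420

rho(a^-1) = [[-8, -11], [3, 4]]
... * rho(c^-1) = [[4, -23], [-1, 6]]  ->  [[-21, 118], [8, -45]]
... * rho(a) = [[4, 11], [-3, -8]]  ->  [[-438, -1175], [167, 448]]
... * rho(a) = [[4, 11], [-3, -8]]  ->  [[1773, 4582], [-676, -1747]]
... * rho(c^-1) = [[4, -23], [-1, 6]]  ->  [[2510, -13287], [-957, 5066]]
... * rho(c^-1) = [[4, -23], [-1, 6]]  ->  [[23327, -137452], [-8894, 52407]]
... * rho(a) = [[4, 11], [-3, -8]]  ->  [[505664, 1356213], [-192797, -517090]]
... * rho(a) = [[4, 11], [-3, -8]]  ->  [[-2045983, -5287400], [780082, 2015953]]
... * rho(c^-1) = [[4, -23], [-1, 6]]  ->  [[-2896532, 15333209], [1104375, -5846168]]
... * rho(a) = [[4, 11], [-3, -8]]  ->  [[-57585755, -154527524], [21956004, 58917469]]
... * rho(c) = [[6, 23], [1, 4]]  ->  [[-500042054, -1942582461], [190653493, 740657968]]
... * rho(b) = [[1, -1], [2, -1]]  ->  [[-4385206976, 2442624515], [1671969429, -931311461]]
... * rho(a) = [[4, 11], [-3, -8]]  ->  [[-24868701449, -67778272856], [9481812099, 25842155407]]
... * rho(c) = [[6, 23], [1, 4]]  ->  [[-216990481550, -843093224751], [82733028001, 321450299905]]
... * rho(c) = [[6, 23], [1, 4]]  ->  [[-2145036114051, -8363153974654], [817848467911, 3188660843643]]
... * rho(a^-1) = [[-8, -11], [3, 4]]  ->  [[-7929173011554, -9857218644055], [3023194787641, 3758310227551]]
... * rho(a^-1) = [[-8, -11], [3, 4]]  ->  [[33861728160267, 47792028550874], [-12910627618475, -18221901753847]]
tr = 33861728160267 + -18221901753847 = 15639826406420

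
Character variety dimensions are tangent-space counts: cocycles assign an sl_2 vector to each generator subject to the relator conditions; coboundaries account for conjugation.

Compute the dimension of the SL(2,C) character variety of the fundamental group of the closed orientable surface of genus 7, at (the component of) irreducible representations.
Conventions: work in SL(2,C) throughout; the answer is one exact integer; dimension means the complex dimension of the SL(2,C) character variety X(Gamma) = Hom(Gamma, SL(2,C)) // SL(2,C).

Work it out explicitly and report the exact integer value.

36

Gamma = pi_1(Sigma_7) = < a_1, b_1, ..., a_7, b_7 | prod [a_i, b_i] > has 2g = 14 generators and 1 relator.
Unconstrained cocycle data is one sl_2 vector per generator (42 dimensions), cut by the relator condition d_2(z) = 0.
At an irreducible rho, H^2 = coker(d_2) vanishes (Poincare duality: H^2 is dual to H^0 = invariants = 0), so d_2 is surjective onto sl_2 and dim Z^1 = 42 - 3 = 39.
dim B^1 = 3 (coboundaries, injective at irreducible rho).
dim H^1 = 39 - 3 = 36 = dim X.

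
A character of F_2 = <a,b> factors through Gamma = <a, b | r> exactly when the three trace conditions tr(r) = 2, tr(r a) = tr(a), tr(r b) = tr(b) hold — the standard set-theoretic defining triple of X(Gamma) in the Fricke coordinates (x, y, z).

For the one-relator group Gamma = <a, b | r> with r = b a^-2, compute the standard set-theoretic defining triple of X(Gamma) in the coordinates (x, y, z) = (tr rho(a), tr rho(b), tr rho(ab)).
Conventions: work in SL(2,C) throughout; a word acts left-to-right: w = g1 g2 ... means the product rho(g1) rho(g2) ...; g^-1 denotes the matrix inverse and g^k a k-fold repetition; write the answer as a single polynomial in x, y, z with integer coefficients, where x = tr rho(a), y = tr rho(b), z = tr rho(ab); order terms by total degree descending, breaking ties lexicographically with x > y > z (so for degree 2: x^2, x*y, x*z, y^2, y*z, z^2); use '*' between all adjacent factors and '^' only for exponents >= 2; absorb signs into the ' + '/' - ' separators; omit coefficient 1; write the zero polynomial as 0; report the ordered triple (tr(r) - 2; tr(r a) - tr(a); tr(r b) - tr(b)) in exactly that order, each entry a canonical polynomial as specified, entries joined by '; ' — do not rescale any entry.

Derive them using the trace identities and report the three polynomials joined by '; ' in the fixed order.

x^2*y - x*z - y - 2; x*y - x - z; x^2*y^2 - x*y*z - x^2 - y^2 - y + 2

apply: tr(a^-1 b) = tr(b) tr(a) - tr(b a)   [inverse elimination on a] = x*y - z
apply: tr(b a^-2) = tr(a^-1 b) tr(a) - tr(a^-1 b a)   [inverse elimination on a] = x^2*y - x*z - y
tr(b^2) = tr(b) tr(b) - tr(1) = y^2 - 2
use: tr(b^2 a) = tr(b) tr(a b) - tr(a) = y*z - x
tr(a^-1 b^2) = tr(b^2) tr(a) - tr(b^2 a) = x*y^2 - y*z - x
tr(b a^-2 b) = tr(a^-1 b^2) tr(a) - tr(a^-1 b^2 a) = x^2*y^2 - x*y*z - x^2 - y^2 + 2
assemble the triple (tr(r) - 2; tr(r a) - x; tr(r b) - y)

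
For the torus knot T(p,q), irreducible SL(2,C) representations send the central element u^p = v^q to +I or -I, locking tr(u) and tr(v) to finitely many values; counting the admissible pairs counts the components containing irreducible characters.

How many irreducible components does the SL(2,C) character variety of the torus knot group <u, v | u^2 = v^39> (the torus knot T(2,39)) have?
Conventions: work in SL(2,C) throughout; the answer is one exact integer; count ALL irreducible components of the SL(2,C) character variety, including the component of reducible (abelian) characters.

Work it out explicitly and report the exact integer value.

20

For T(2,39): irreducibility forces the central element u^2 = v^39 to one of +I, -I.
So on each irreducible component the traces are pinned: tr(u) = 2*cos(pi*alpha/2) with 1 <= alpha <= 1, tr(v) = 2*cos(pi*beta/39) with 1 <= beta <= 38.
The two central values (-1)^alpha I and (-1)^beta I must be the same matrix, so alpha and beta share a parity.
count pairs: odd alpha (1 choices) x odd beta (19), plus even alpha (0) x even beta (19): 1*19 + 0*19 = 19.
components with irreducible characters: 19; plus the single component of reducible (abelian) characters: total 20.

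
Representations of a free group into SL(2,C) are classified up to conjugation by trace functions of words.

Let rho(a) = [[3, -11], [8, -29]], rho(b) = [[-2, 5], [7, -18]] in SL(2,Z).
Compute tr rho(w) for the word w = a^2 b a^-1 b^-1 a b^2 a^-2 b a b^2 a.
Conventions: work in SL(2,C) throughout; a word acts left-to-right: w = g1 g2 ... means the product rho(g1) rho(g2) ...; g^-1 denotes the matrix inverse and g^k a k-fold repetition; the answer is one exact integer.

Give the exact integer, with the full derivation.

rho(a) = [[3, -11], [8, -29]]
... * rho(a) = [[3, -11], [8, -29]]  ->  [[-79, 286], [-208, 753]]
... * rho(b) = [[-2, 5], [7, -18]]  ->  [[2160, -5543], [5687, -14594]]
... * rho(a^-1) = [[-29, 11], [-8, 3]]  ->  [[-18296, 7131], [-48171, 18775]]
... * rho(b^-1) = [[-18, -5], [-7, -2]]  ->  [[279411, 77218], [735653, 203305]]
... * rho(a) = [[3, -11], [8, -29]]  ->  [[1455977, -5312843], [3833399, -13988028]]
... * rho(b) = [[-2, 5], [7, -18]]  ->  [[-40101855, 102911059], [-105582994, 270951499]]
... * rho(b) = [[-2, 5], [7, -18]]  ->  [[800581123, -2052908337], [2107826481, -5405041952]]
... * rho(a^-1) = [[-29, 11], [-8, 3]]  ->  [[-6793585871, 2647667342], [-17886632333, 6970965435]]
... * rho(a^-1) = [[-29, 11], [-8, 3]]  ->  [[175832651523, -66786442555], [462944614177, -175840059358]]
... * rho(b) = [[-2, 5], [7, -18]]  ->  [[-819170400931, 2081319223605], [-2156769643860, 5479844139329]]
... * rho(a) = [[3, -11], [8, -29]]  ->  [[14193042586047, -51347383074304], [37368444183052, -135191013958081]]
... * rho(b) = [[-2, 5], [7, -18]]  ->  [[-387817766692222, 995218108267707], [-1021073986072671, 2620280472160718]]
... * rho(b) = [[-2, 5], [7, -18]]  ->  [[7742162291258393, -19853014782279836], [20384111277270368, -52270418429256279]]
... * rho(a) = [[3, -11], [8, -29]]  ->  [[-135597631384463509, 490573643482272921], [-357011013602239128, 1291616910398458043]]
tr = -135597631384463509 + 1291616910398458043 = 1156019279013994534

1156019279013994534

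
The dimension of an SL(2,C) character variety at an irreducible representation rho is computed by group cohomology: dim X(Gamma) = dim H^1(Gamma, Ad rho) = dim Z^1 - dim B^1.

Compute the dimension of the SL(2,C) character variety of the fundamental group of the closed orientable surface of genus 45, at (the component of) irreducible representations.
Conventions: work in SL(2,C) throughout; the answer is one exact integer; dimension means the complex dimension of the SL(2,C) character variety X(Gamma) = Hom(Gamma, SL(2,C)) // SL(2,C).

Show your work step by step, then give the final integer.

264

The genus-45 surface group: 2g = 90 generators, one relator prod [a_i, b_i].
Before the relator condition, cocycle space has dim 3*90 = 270.
H^2 = coker(d_2) is dual to H^0 = 0 at irreducible rho (Poincare duality), so d_2 is onto: dim Z^1 = 267.
As always at irreducible rho, dim B^1 = 3.
dim X = dim H^1 = 267 - 3 = 264.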